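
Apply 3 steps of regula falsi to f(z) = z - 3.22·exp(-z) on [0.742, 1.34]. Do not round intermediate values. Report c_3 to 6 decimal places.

f(0.742000) = -0.791237, f(1.340000) = 0.496857
step 1: c = 1.109333, f(c) = 0.047446 > 0 → new bracket [0.742000, 1.109333]
step 2: c = 1.088553, f(c) = 0.004367 > 0 → new bracket [0.742000, 1.088553]
step 3: c = 1.086650, f(c) = 0.000401 > 0 → new bracket [0.742000, 1.086650]

1.086650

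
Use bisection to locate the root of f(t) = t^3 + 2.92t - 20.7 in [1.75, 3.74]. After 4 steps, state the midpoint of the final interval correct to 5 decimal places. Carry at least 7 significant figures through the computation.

2.43406

f(1.750000) = -10.230625, f(3.740000) = 42.534424 (opposite signs)
step 1: m = 2.745000, f(m) = 7.999044 > 0 → root in [1.750000, 2.745000]
step 2: m = 2.247500, f(m) = -2.784602 < 0 → root in [2.247500, 2.745000]
step 3: m = 2.496250, f(m) = 2.143843 > 0 → root in [2.247500, 2.496250]
step 4: m = 2.371875, f(m) = -0.430452 < 0 → root in [2.371875, 2.496250]
Midpoint of [2.371875, 2.496250] = 2.434063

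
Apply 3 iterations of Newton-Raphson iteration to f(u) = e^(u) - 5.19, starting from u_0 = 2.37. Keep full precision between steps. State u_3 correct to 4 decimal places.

1.6469

Newton update: u ← u − f(u)/f'(u).
f'(u) = e^(u)
u_0 = 2.370000: f = 5.507392, f' = 10.697392 → u_1 = 2.370000 - (5.507392)/(10.697392) = 1.855165
u_1 = 1.855165: f = 1.202753, f' = 6.392753 → u_2 = 1.855165 - (1.202753)/(6.392753) = 1.667022
u_2 = 1.667022: f = 0.106371, f' = 5.296371 → u_3 = 1.667022 - (0.106371)/(5.296371) = 1.646938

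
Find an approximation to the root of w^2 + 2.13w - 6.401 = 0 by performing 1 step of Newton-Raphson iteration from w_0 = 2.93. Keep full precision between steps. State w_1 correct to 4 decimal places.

Newton update: w ← w − f(w)/f'(w).
f'(w) = 2w + 2.13
w_0 = 2.930000: f = 8.424800, f' = 7.990000 → w_1 = 2.930000 - (8.424800)/(7.990000) = 1.875582

1.8756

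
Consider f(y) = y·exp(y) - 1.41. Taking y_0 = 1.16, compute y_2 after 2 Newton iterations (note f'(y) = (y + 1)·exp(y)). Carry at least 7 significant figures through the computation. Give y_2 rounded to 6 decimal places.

0.711988

y_0 = 1.160000: f = 2.290323, f' = 6.890256 → y_1 = 1.160000 - (2.290323)/(6.890256) = 0.827600
y_1 = 0.827600: f = 0.483400, f' = 4.181221 → y_2 = 0.827600 - (0.483400)/(4.181221) = 0.711988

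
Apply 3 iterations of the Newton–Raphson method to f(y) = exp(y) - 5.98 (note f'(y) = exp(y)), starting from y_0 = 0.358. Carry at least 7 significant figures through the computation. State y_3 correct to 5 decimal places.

2.10923

Newton update: y ← y − f(y)/f'(y).
y_0 = 0.358000: f = -4.549534, f' = 1.430466 → y_1 = 0.358000 - (-4.549534)/(1.430466) = 3.538457
y_1 = 3.538457: f = 28.433777, f' = 34.413777 → y_2 = 3.538457 - (28.433777)/(34.413777) = 2.712225
y_2 = 2.712225: f = 9.082747, f' = 15.062747 → y_3 = 2.712225 - (9.082747)/(15.062747) = 2.109231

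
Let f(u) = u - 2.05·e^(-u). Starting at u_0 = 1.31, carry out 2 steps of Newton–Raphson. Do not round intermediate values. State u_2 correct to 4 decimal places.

0.8636

f'(u) = 1 + 2.05·e^(-u)
u_0 = 1.310000: f = 0.756869, f' = 1.553131 → u_1 = 1.310000 - (0.756869)/(1.553131) = 0.822682
u_1 = 0.822682: f = -0.077785, f' = 1.900467 → u_2 = 0.822682 - (-0.077785)/(1.900467) = 0.863611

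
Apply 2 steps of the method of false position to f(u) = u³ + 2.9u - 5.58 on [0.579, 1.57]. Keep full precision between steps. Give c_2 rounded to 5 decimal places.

1.23371

f(0.579000) = -3.706795, f(1.570000) = 2.842893
step 1: c = 1.139856, f(c) = -0.793433 < 0 → new bracket [1.139856, 1.570000]
step 2: c = 1.233712, f(c) = -0.124469 < 0 → new bracket [1.233712, 1.570000]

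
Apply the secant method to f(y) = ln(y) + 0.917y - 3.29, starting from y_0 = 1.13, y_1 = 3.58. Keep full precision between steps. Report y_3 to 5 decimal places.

f(y_0) = -2.131572, f(y_1) = 1.268223
y_2 = 3.580000 - (1.268223)·(3.580000 - 1.130000)/(1.268223 - (-2.131572)) = 2.666079; f(y_2) = 0.135403
y_3 = 2.666079 - (0.135403)·(2.666079 - 3.580000)/(0.135403 - (1.268223)) = 2.556840; f(y_3) = -0.006605

2.55684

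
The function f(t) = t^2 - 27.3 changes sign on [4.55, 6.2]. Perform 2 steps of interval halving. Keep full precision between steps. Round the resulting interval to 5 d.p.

[4.96250, 5.37500]

f(4.550000) = -6.597500, f(6.200000) = 11.140000 (opposite signs)
step 1: m = 5.375000, f(m) = 1.590625 > 0 → root in [4.550000, 5.375000]
step 2: m = 4.962500, f(m) = -2.673594 < 0 → root in [4.962500, 5.375000]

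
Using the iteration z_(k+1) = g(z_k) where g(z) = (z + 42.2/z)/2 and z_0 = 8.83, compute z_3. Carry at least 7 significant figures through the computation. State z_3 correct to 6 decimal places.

z_1 = g(8.830000) = 6.804581
z_2 = g(6.804581) = 6.503143
z_3 = g(6.503143) = 6.496156

6.496156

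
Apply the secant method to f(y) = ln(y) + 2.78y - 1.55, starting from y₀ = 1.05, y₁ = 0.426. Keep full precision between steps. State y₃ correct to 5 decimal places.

0.69260

f(y_0) = 1.417790, f(y_1) = -1.219036
y_2 = 0.426000 - (-1.219036)·(0.426000 - 1.050000)/(-1.219036 - (1.417790)) = 0.714483; f(y_2) = 0.100065
y_3 = 0.714483 - (0.100065)·(0.714483 - 0.426000)/(0.100065 - (-1.219036)) = 0.692599; f(y_3) = 0.008120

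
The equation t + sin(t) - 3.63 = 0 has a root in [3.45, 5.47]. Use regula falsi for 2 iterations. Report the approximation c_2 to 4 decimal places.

False-position update: c = (a·f(b) − b·f(a))/(f(b) − f(a)); replace the endpoint whose sign matches f(c).
f(3.450000) = -0.483542, f(5.470000) = 1.113520
step 1: c = 4.061594, f(c) = -0.364008 < 0 → new bracket [4.061594, 5.470000]
step 2: c = 4.408573, f(c) = -0.175629 < 0 → new bracket [4.408573, 5.470000]

4.4086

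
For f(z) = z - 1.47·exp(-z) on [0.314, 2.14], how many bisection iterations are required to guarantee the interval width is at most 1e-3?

Initial width b − a = 2.14 − 0.314 = 1.826000.
After n steps the width is (b−a)/2^n; need (b−a)/2^n ≤ 1e-3.
So n ≥ log₂(1.826000/1e-3) = log₂(1826.0000) ≈ 10.8345.
Hence n = 11.

11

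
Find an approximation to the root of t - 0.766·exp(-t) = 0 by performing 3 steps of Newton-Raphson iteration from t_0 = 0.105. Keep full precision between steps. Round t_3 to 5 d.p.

f'(t) = 1 + 0.766·exp(-t)
t_0 = 0.105000: f = -0.584649, f' = 1.689649 → t_1 = 0.105000 - (-0.584649)/(1.689649) = 0.451018
t_1 = 0.451018: f = -0.036908, f' = 1.487926 → t_2 = 0.451018 - (-0.036908)/(1.487926) = 0.475823
t_2 = 0.475823: f = -0.000149, f' = 1.475972 → t_3 = 0.475823 - (-0.000149)/(1.475972) = 0.475924

0.47592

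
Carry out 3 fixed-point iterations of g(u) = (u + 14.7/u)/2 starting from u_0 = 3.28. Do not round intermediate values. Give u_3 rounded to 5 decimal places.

u_1 = g(3.280000) = 3.880854
u_2 = g(3.880854) = 3.834340
u_3 = g(3.834340) = 3.834058

3.83406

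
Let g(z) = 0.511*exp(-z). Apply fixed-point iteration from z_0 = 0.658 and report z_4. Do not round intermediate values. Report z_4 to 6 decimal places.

0.361820

z_1 = g(0.658000) = 0.264640
z_2 = g(0.264640) = 0.392183
z_3 = g(0.392183) = 0.345221
z_4 = g(0.345221) = 0.361820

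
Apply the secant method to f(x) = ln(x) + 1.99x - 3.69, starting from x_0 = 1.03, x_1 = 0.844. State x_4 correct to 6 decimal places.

Secant update: x_(k+1) = x_k − f(x_k)·(x_k − x_(k-1))/(f(x_k) − f(x_(k-1))).
f(x_0) = -1.610741, f(x_1) = -2.180043
x_2 = 0.844000 - (-2.180043)·(0.844000 - 1.030000)/(-2.180043 - (-1.610741)) = 1.556255; f(x_2) = -0.150770
x_3 = 1.556255 - (-0.150770)·(1.556255 - 0.844000)/(-0.150770 - (-2.180043)) = 1.609174; f(x_3) = -0.012023
x_4 = 1.609174 - (-0.012023)·(1.609174 - 1.556255)/(-0.012023 - (-0.150770)) = 1.613760; f(x_4) = -0.000052

1.613760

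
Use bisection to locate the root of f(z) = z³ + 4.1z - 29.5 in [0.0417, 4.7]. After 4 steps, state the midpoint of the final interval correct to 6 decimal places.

2.516422

f(0.041700) = -29.328957, f(4.700000) = 93.593000 (opposite signs)
step 1: m = 2.370850, f(m) = -6.453134 < 0 → root in [2.370850, 4.700000]
step 2: m = 3.535425, f(m) = 29.185332 > 0 → root in [2.370850, 3.535425]
step 3: m = 2.953137, f(m) = 8.362238 > 0 → root in [2.370850, 2.953137]
step 4: m = 2.661994, f(m) = 0.277623 > 0 → root in [2.370850, 2.661994]
Midpoint of [2.370850, 2.661994] = 2.516422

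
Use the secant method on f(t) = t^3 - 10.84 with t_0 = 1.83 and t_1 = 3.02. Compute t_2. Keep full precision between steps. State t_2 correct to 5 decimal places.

f(t_0) = -4.711513, f(t_1) = 16.703608
t_2 = 3.020000 - (16.703608)·(3.020000 - 1.830000)/(16.703608 - (-4.711513)) = 2.091810; f(t_2) = -1.686927

2.09181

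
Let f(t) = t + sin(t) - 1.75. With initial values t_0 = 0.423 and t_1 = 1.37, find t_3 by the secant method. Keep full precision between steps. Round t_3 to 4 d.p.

0.9341

f(t_0) = -0.916502, f(t_1) = 0.599908
t_2 = 1.370000 - (0.599908)·(1.370000 - 0.423000)/(0.599908 - (-0.916502)) = 0.995357; f(t_2) = 0.084310
t_3 = 0.995357 - (0.084310)·(0.995357 - 1.370000)/(0.084310 - (0.599908)) = 0.934096; f(t_3) = -0.011843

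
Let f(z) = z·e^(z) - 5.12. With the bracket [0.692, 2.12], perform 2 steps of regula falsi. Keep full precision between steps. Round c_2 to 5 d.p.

False-position update: c = (a·f(b) − b·f(a))/(f(b) − f(a)); replace the endpoint whose sign matches f(c).
f(0.692000) = -3.737587, f(2.120000) = 12.542011
step 1: c = 1.019850, f(c) = -2.292179 < 0 → new bracket [1.019850, 2.120000]
step 2: c = 1.189846, f(c) = -1.209485 < 0 → new bracket [1.189846, 2.120000]

1.18985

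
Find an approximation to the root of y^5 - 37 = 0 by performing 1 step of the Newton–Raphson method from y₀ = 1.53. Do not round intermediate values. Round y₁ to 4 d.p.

f'(y) = 5y⁴
y_0 = 1.530000: f = -28.615886, f' = 27.399064 → y_1 = 1.530000 - (-28.615886)/(27.399064) = 2.574411

2.5744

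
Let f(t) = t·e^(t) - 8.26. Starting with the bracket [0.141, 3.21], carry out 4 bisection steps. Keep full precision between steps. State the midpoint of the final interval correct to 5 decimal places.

f(0.141000) = -8.097649, f(3.210000) = 71.280867 (opposite signs)
step 1: m = 1.675500, f(m) = 0.689625 > 0 → root in [0.141000, 1.675500]
step 2: m = 0.908250, f(m) = -6.007559 < 0 → root in [0.908250, 1.675500]
step 3: m = 1.291875, f(m) = -3.558086 < 0 → root in [1.291875, 1.675500]
step 4: m = 1.483688, f(m) = -1.718163 < 0 → root in [1.483688, 1.675500]
Midpoint of [1.483688, 1.675500] = 1.579594

1.57959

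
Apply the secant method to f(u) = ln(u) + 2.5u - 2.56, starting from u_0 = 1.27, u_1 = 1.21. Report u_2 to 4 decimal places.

1.0117

f(u_0) = 0.854017, f(u_1) = 0.655620
u_2 = 1.210000 - (0.655620)·(1.210000 - 1.270000)/(0.655620 - (0.854017)) = 1.011724; f(u_2) = -0.019033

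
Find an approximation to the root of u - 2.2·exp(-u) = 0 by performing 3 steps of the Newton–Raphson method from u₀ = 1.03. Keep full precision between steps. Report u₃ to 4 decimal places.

0.8971

f'(u) = 1 + 2.2·exp(-u)
u_0 = 1.030000: f = 0.244585, f' = 1.785415 → u_1 = 1.030000 - (0.244585)/(1.785415) = 0.893010
u_1 = 0.893010: f = -0.007718, f' = 1.900728 → u_2 = 0.893010 - (-0.007718)/(1.900728) = 0.897070
u_2 = 0.897070: f = -0.000007, f' = 1.897078 → u_3 = 0.897070 - (-0.000007)/(1.897078) = 0.897074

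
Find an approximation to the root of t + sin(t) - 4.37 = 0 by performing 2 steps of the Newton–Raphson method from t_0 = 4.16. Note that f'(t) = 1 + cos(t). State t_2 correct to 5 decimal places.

5.32348

Newton update: t ← t − f(t)/f'(t).
t_0 = 4.160000: f = -1.061273, f' = 0.475278 → t_1 = 4.160000 - (-1.061273)/(0.475278) = 6.392955
t_1 = 6.392955: f = 2.132504, f' = 1.993981 → t_2 = 6.392955 - (2.132504)/(1.993981) = 5.323484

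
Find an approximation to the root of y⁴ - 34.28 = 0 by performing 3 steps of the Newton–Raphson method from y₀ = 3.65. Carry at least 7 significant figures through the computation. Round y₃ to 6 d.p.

2.426915

f'(y) = 4y³
y_0 = 3.650000: f = 143.209006, f' = 194.508500 → y_1 = 3.650000 - (143.209006)/(194.508500) = 2.913739
y_1 = 2.913739: f = 37.797985, f' = 98.949128 → y_2 = 2.913739 - (37.797985)/(98.949128) = 2.531745
y_2 = 2.531745: f = 6.804671, f' = 64.911232 → y_3 = 2.531745 - (6.804671)/(64.911232) = 2.426915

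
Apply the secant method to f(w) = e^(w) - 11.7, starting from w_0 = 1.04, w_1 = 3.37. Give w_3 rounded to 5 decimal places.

2.19734

f(w_0) = -8.870783, f(w_1) = 17.378527
w_2 = 3.370000 - (17.378527)·(3.370000 - 1.040000)/(17.378527 - (-8.870783)) = 1.827408; f(w_2) = -5.482249
w_3 = 1.827408 - (-5.482249)·(1.827408 - 3.370000)/(-5.482249 - (17.378527)) = 2.197338; f(w_3) = -2.698983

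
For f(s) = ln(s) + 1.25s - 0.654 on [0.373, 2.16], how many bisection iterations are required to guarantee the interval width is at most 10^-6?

Initial width b − a = 2.16 − 0.373 = 1.787000.
After n steps the width is (b−a)/2^n; need (b−a)/2^n ≤ 10^-6.
So n ≥ log₂(1.787000/10^-6) = log₂(1787000.0000) ≈ 20.7691.
Hence n = 21.

21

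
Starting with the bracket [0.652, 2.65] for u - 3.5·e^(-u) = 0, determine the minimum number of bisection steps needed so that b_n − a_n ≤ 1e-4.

Initial width b − a = 2.65 − 0.652 = 1.998000.
After n steps the width is (b−a)/2^n; need (b−a)/2^n ≤ 1e-4.
So n ≥ log₂(1.998000/1e-4) = log₂(19980.0000) ≈ 14.2863.
Hence n = 15.

15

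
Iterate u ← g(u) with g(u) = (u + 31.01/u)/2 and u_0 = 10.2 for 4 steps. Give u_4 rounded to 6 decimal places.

u_1 = g(10.200000) = 6.620098
u_2 = g(6.620098) = 5.652159
u_3 = g(5.652159) = 5.569279
u_4 = g(5.569279) = 5.568662

5.568662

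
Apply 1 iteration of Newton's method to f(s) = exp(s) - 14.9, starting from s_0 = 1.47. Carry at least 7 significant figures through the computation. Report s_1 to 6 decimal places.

3.895890

f'(s) = exp(s)
s_0 = 1.470000: f = -10.550765, f' = 4.349235 → s_1 = 1.470000 - (-10.550765)/(4.349235) = 3.895890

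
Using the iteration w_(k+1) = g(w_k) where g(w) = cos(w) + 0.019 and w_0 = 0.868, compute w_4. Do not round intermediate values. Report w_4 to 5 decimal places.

0.77631

w_1 = g(0.868000) = 0.665354
w_2 = g(0.665354) = 0.805698
w_3 = g(0.805698) = 0.711608
w_4 = g(0.711608) = 0.776313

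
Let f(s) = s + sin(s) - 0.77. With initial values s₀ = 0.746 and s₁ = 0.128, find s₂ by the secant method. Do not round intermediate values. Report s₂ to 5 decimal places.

f(s_0) = 0.654707, f(s_1) = -0.514349
s_2 = 0.128000 - (-0.514349)·(0.128000 - 0.746000)/(-0.514349 - (0.654707)) = 0.399901; f(s_2) = 0.019229

0.39990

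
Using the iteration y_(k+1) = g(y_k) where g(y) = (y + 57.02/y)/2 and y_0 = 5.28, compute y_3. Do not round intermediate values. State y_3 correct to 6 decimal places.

7.551173

y_1 = g(5.280000) = 8.039621
y_2 = g(8.039621) = 7.565998
y_3 = g(7.565998) = 7.551173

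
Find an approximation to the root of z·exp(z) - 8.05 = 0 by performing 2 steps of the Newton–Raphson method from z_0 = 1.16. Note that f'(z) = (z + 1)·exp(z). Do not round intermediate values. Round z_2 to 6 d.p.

z_0 = 1.160000: f = -4.349677, f' = 6.890256 → z_1 = 1.160000 - (-4.349677)/(6.890256) = 1.791280
z_1 = 1.791280: f = 2.692520, f' = 16.739641 → z_2 = 1.791280 - (2.692520)/(16.739641) = 1.630433

1.630433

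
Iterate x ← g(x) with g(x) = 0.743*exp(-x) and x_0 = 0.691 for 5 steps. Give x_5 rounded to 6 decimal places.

0.461595

x_1 = g(0.691000) = 0.372299
x_2 = g(0.372299) = 0.512037
x_3 = g(0.512037) = 0.445260
x_4 = g(0.445260) = 0.476009
x_5 = g(0.476009) = 0.461595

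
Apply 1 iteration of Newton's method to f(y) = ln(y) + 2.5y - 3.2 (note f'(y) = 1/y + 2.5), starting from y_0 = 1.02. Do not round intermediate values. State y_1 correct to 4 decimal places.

Newton update: y ← y − f(y)/f'(y).
y_0 = 1.020000: f = -0.630197, f' = 3.480392 → y_1 = 1.020000 - (-0.630197)/(3.480392) = 1.201071

1.2011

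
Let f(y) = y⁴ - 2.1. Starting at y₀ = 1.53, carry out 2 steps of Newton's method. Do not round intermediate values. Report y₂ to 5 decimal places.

1.21282

f'(y) = 4y³
y_0 = 1.530000: f = 3.379813, f' = 14.326308 → y_1 = 1.530000 - (3.379813)/(14.326308) = 1.294083
y_1 = 1.294083: f = 0.704459, f' = 8.668558 → y_2 = 1.294083 - (0.704459)/(8.668558) = 1.212817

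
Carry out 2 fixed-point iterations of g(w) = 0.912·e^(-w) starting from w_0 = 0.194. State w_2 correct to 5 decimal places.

w_1 = g(0.194000) = 0.751176
w_2 = g(0.751176) = 0.430292

0.43029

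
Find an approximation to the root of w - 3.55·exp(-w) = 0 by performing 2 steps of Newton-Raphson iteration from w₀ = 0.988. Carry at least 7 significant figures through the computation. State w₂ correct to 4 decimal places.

1.1378

f'(w) = 1 + 3.55·exp(-w)
w_0 = 0.988000: f = -0.333738, f' = 2.321738 → w_1 = 0.988000 - (-0.333738)/(2.321738) = 1.131745
w_1 = 1.131745: f = -0.013024, f' = 2.144769 → w_2 = 1.131745 - (-0.013024)/(2.144769) = 1.137817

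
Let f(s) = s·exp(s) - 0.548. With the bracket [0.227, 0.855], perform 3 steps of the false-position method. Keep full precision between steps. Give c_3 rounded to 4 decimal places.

0.3698

f(0.227000) = -0.263154, f(0.855000) = 1.462425
step 1: c = 0.322771, f(c) = -0.102270 < 0 → new bracket [0.322771, 0.855000]
step 2: c = 0.357558, f(c) = -0.036752 < 0 → new bracket [0.357558, 0.855000]
step 3: c = 0.369753, f(c) = -0.012829 < 0 → new bracket [0.369753, 0.855000]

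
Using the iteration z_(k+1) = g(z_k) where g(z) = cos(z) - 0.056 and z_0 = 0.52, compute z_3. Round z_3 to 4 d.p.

0.7507

z_1 = g(0.520000) = 0.811819
z_2 = g(0.811819) = 0.632180
z_3 = g(0.632180) = 0.750741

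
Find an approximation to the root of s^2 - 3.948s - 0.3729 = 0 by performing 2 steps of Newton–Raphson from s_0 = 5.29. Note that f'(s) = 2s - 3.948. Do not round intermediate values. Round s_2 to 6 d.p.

s_0 = 5.290000: f = 6.726280, f' = 6.632000 → s_1 = 5.290000 - (6.726280)/(6.632000) = 4.275784
s_1 = 4.275784: f = 1.028634, f' = 4.603568 → s_2 = 4.275784 - (1.028634)/(4.603568) = 4.052341

4.052341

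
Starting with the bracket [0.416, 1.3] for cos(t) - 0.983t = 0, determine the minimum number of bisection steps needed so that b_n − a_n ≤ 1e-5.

17

Initial width b − a = 1.3 − 0.416 = 0.884000.
After n steps the width is (b−a)/2^n; need (b−a)/2^n ≤ 1e-5.
So n ≥ log₂(0.884000/1e-5) = log₂(88400.0000) ≈ 16.4318.
Hence n = 17.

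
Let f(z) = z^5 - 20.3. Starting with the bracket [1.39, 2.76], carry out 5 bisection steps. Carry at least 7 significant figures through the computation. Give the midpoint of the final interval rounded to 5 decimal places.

1.83953

f(1.390000) = -15.111116, f(2.760000) = 139.856810 (opposite signs)
step 1: m = 2.075000, f(m) = 18.167194 > 0 → root in [1.390000, 2.075000]
step 2: m = 1.732500, f(m) = -4.691319 < 0 → root in [1.732500, 2.075000]
step 3: m = 1.903750, f(m) = 4.706308 > 0 → root in [1.732500, 1.903750]
step 4: m = 1.818125, f(m) = -0.433622 < 0 → root in [1.818125, 1.903750]
step 5: m = 1.860937, f(m) = 2.018188 > 0 → root in [1.818125, 1.860937]
Midpoint of [1.818125, 1.860937] = 1.839531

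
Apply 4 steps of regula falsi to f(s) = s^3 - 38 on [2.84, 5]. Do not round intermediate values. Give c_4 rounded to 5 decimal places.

3.35199

f(2.840000) = -15.093696, f(5.000000) = 87.000000
step 1: c = 3.159338, f(c) = -6.465335 < 0 → new bracket [3.159338, 5.000000]
step 2: c = 3.286663, f(c) = -2.496957 < 0 → new bracket [3.286663, 5.000000]
step 3: c = 3.334465, f(c) = -0.925226 < 0 → new bracket [3.334465, 5.000000]
step 4: c = 3.351991, f(c) = -0.337544 < 0 → new bracket [3.351991, 5.000000]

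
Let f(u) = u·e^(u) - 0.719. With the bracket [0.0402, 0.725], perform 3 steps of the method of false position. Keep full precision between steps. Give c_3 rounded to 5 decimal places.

0.45156

f(0.040200) = -0.677151, f(0.725000) = 0.777930
step 1: c = 0.358885, f(c) = -0.205172 < 0 → new bracket [0.358885, 0.725000]
step 2: c = 0.435293, f(c) = -0.046291 < 0 → new bracket [0.435293, 0.725000]
step 3: c = 0.451564, f(c) = -0.009698 < 0 → new bracket [0.451564, 0.725000]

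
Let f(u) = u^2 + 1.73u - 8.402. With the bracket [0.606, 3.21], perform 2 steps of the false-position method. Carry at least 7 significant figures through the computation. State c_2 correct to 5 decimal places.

f(0.606000) = -6.986384, f(3.210000) = 7.455400
step 1: c = 1.865716, f(c) = -1.693416 < 0 → new bracket [1.865716, 3.210000]
step 2: c = 2.114538, f(c) = -0.272576 < 0 → new bracket [2.114538, 3.210000]

2.11454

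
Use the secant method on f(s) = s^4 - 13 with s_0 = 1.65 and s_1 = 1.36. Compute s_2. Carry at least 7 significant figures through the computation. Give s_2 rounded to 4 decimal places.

2.0560

f(s_0) = -5.587994, f(s_1) = -9.578980
s_2 = 1.360000 - (-9.578980)·(1.360000 - 1.650000)/(-9.578980 - (-5.587994)) = 2.056045; f(s_2) = 4.870228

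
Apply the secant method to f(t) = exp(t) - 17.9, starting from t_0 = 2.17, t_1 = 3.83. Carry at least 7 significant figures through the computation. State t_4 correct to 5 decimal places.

Secant update: t_(k+1) = t_k − f(t_k)·(t_k − t_(k-1))/(f(t_k) − f(t_(k-1))).
f(t_0) = -9.141716, f(t_1) = 28.162538
t_2 = 3.830000 - (28.162538)·(3.830000 - 2.170000)/(28.162538 - (-9.141716)) = 2.576797; f(t_2) = -4.745068
t_3 = 2.576797 - (-4.745068)·(2.576797 - 3.830000)/(-4.745068 - (28.162538)) = 2.757501; f(t_3) = -2.139596
t_4 = 2.757501 - (-2.139596)·(2.757501 - 2.576797)/(-2.139596 - (-4.745068)) = 2.905894; f(t_4) = 0.381573

2.90589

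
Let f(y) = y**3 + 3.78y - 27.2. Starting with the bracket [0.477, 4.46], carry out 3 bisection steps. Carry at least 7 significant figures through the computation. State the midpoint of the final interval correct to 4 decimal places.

f(0.477000) = -25.288409, f(4.460000) = 78.375336 (opposite signs)
step 1: m = 2.468500, f(m) = -2.827284 < 0 → root in [2.468500, 4.460000]
step 2: m = 3.464250, f(m) = 27.469426 > 0 → root in [2.468500, 3.464250]
step 3: m = 2.966375, f(m) = 10.115160 > 0 → root in [2.468500, 2.966375]
Midpoint of [2.468500, 2.966375] = 2.717437

2.7174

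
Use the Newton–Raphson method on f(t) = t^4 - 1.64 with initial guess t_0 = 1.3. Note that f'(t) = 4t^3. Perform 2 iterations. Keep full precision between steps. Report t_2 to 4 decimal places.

Newton update: t ← t − f(t)/f'(t).
t_0 = 1.300000: f = 1.216100, f' = 8.788000 → t_1 = 1.300000 - (1.216100)/(8.788000) = 1.161618
t_1 = 1.161618: f = 0.180763, f' = 6.269749 → t_2 = 1.161618 - (0.180763)/(6.269749) = 1.132787

1.1328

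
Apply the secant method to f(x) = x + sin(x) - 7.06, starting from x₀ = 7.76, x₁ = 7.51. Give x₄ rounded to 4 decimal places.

Secant update: x_(k+1) = x_k − f(x_k)·(x_k − x_(k-1))/(f(x_k) − f(x_(k-1))).
f(x_0) = 1.695587, f(x_1) = 1.391419
x_2 = 7.510000 - (1.391419)·(7.510000 - 7.760000)/(1.391419 - (1.695587)) = 6.366371; f(x_2) = -0.610539
x_3 = 6.366371 - (-0.610539)·(6.366371 - 7.510000)/(-0.610539 - (1.391419)) = 6.715145; f(x_3) = 0.073796
x_4 = 6.715145 - (0.073796)·(6.715145 - 6.366371)/(0.073796 - (-0.610539)) = 6.677534; f(x_4) = 0.001742

6.6775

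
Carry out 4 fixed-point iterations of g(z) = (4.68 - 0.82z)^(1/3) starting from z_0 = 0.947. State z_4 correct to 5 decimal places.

z_1 = g(0.947000) = 1.574526
z_2 = g(1.574526) = 1.502055
z_3 = g(1.502055) = 1.510784
z_4 = g(1.510784) = 1.509738

1.50974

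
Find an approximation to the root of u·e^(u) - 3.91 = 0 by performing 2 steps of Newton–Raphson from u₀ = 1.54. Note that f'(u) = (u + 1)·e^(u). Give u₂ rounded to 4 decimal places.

u_0 = 1.540000: f = 3.273469, f' = 11.848059 → u_1 = 1.540000 - (3.273469)/(11.848059) = 1.263713
u_1 = 1.263713: f = 0.561691, f' = 8.010225 → u_2 = 1.263713 - (0.561691)/(8.010225) = 1.193591

1.1936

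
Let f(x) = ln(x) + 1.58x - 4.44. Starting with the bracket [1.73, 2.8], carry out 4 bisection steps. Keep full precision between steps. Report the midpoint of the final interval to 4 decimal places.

f(1.730000) = -1.158479, f(2.800000) = 1.013619 (opposite signs)
step 1: m = 2.265000, f(m) = -0.043725 < 0 → root in [2.265000, 2.800000]
step 2: m = 2.532500, f(m) = 0.490557 > 0 → root in [2.265000, 2.532500]
step 3: m = 2.398750, f(m) = 0.224973 > 0 → root in [2.265000, 2.398750]
step 4: m = 2.331875, f(m) = 0.091035 > 0 → root in [2.265000, 2.331875]
Midpoint of [2.265000, 2.331875] = 2.298437

2.2984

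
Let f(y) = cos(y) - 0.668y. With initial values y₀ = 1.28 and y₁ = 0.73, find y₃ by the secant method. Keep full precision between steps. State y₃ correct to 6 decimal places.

f(y_0) = -0.568325, f(y_1) = 0.257534
y_2 = 0.730000 - (0.257534)·(0.730000 - 1.280000)/(0.257534 - (-0.568325)) = 0.901511; f(y_2) = 0.018216
y_3 = 0.901511 - (0.018216)·(0.901511 - 0.730000)/(0.018216 - (0.257534)) = 0.914566; f(y_3) = -0.000796

0.914566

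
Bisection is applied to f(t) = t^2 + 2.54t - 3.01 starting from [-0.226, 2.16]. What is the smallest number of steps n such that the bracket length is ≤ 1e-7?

Initial width b − a = 2.16 − -0.226 = 2.386000.
After n steps the width is (b−a)/2^n; need (b−a)/2^n ≤ 1e-7.
So n ≥ log₂(2.386000/1e-7) = log₂(23860000.0000) ≈ 24.5081.
Hence n = 25.

25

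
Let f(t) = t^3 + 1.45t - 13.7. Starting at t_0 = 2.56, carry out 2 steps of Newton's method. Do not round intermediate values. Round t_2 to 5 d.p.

2.19222

f'(t) = 3t^2 + 1.45
t_0 = 2.560000: f = 6.789216, f' = 21.110800 → t_1 = 2.560000 - (6.789216)/(21.110800) = 2.238401
t_1 = 2.238401: f = 0.761050, f' = 16.481315 → t_2 = 2.238401 - (0.761050)/(16.481315) = 2.192224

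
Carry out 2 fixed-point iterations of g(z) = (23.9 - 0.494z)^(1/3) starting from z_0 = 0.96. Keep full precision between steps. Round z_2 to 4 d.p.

2.8225

z_1 = g(0.960000) = 2.861308
z_2 = g(2.861308) = 2.822544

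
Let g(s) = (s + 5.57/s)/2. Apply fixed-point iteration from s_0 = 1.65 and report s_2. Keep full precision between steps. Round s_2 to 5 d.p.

s_1 = g(1.650000) = 2.512879
s_2 = g(2.512879) = 2.364730

2.36473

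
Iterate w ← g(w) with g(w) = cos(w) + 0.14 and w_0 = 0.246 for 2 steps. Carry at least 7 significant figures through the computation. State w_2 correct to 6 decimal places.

w_1 = g(0.246000) = 1.109894
w_2 = g(1.109894) = 0.584756

0.584756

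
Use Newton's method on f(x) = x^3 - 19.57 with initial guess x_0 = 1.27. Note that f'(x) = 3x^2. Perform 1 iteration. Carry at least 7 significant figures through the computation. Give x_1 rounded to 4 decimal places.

4.8911

x_0 = 1.270000: f = -17.521617, f' = 4.838700 → x_1 = 1.270000 - (-17.521617)/(4.838700) = 4.891141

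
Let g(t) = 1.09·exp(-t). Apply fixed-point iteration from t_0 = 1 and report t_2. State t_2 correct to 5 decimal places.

t_1 = g(1.000000) = 0.400989
t_2 = g(0.400989) = 0.729927

0.72993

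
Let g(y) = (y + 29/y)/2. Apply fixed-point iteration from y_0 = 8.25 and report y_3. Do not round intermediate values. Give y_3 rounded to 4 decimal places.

y_1 = g(8.250000) = 5.882576
y_2 = g(5.882576) = 5.406195
y_3 = g(5.406195) = 5.385206

5.3852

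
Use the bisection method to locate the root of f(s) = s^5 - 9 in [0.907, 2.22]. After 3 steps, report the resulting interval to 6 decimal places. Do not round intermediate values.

[1.399375, 1.563500]

f(0.907000) = -8.386187, f(2.220000) = 44.921861 (opposite signs)
step 1: m = 1.563500, f(m) = 0.343066 > 0 → root in [0.907000, 1.563500]
step 2: m = 1.235250, f(m) = -6.124096 < 0 → root in [1.235250, 1.563500]
step 3: m = 1.399375, f(m) = -3.633754 < 0 → root in [1.399375, 1.563500]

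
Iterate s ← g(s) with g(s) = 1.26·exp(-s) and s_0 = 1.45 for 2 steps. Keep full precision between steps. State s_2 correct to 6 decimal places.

s_1 = g(1.450000) = 0.295559
s_2 = g(0.295559) = 0.937586

0.937586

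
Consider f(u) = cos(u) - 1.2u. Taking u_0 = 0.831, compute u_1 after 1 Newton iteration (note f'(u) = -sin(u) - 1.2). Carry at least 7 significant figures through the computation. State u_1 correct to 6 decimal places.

Newton update: u ← u − f(u)/f'(u).
u_0 = 0.831000: f = -0.323063, f' = -1.938606 → u_1 = 0.831000 - (-0.323063)/(-1.938606) = 0.664353

0.664353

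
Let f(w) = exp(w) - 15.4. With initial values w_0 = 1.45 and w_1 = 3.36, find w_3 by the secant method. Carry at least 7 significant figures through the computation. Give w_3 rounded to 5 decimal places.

2.61106

f(w_0) = -11.136885, f(w_1) = 13.389191
w_2 = 3.360000 - (13.389191)·(3.360000 - 1.450000)/(13.389191 - (-11.136885)) = 2.317299; f(w_2) = -5.251769
w_3 = 2.317299 - (-5.251769)·(2.317299 - 3.360000)/(-5.251769 - (13.389191)) = 2.611062; f(w_3) = -1.786495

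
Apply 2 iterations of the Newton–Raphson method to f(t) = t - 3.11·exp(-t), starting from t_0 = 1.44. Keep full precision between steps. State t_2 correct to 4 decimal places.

f'(t) = 1 + 3.11·exp(-t)
t_0 = 1.440000: f = 0.703155, f' = 1.736845 → t_1 = 1.440000 - (0.703155)/(1.736845) = 1.035154
t_1 = 1.035154: f = -0.069430, f' = 2.104584 → t_2 = 1.035154 - (-0.069430)/(2.104584) = 1.068144

1.0681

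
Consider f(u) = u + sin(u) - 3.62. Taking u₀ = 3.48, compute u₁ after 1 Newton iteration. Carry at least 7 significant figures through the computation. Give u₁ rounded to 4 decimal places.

11.8020

f'(u) = 1 + cos(u)
u_0 = 3.480000: f = -0.471985, f' = 0.056715 → u_1 = 3.480000 - (-0.471985)/(0.056715) = 11.801993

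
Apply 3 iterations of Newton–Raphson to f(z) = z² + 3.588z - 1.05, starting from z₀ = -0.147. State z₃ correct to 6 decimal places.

0.272019

Newton update: z ← z − f(z)/f'(z).
f'(z) = 2z + 3.588
z_0 = -0.147000: f = -1.555827, f' = 3.294000 → z_1 = -0.147000 - (-1.555827)/(3.294000) = 0.325321
z_1 = 0.325321: f = 0.223088, f' = 4.238643 → z_2 = 0.325321 - (0.223088)/(4.238643) = 0.272690
z_2 = 0.272690: f = 0.002770, f' = 4.133379 → z_3 = 0.272690 - (0.002770)/(4.133379) = 0.272019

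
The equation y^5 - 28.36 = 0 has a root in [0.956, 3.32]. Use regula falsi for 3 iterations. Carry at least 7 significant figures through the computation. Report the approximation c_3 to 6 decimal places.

f(0.956000) = -27.561473, f(3.320000) = 374.997762
step 1: c = 1.117853, f(c) = -26.614487 < 0 → new bracket [1.117853, 3.320000]
step 2: c = 1.263787, f(c) = -25.136189 < 0 → new bracket [1.263787, 3.320000]
step 3: c = 1.392957, f(c) = -23.115683 < 0 → new bracket [1.392957, 3.320000]

1.392957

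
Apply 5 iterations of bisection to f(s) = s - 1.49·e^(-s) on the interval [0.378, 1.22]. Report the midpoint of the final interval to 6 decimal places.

0.733219

f(0.378000) = -0.642993, f(1.220000) = 0.780107 (opposite signs)
step 1: m = 0.799000, f(m) = 0.128830 > 0 → root in [0.378000, 0.799000]
step 2: m = 0.588500, f(m) = -0.238688 < 0 → root in [0.588500, 0.799000]
step 3: m = 0.693750, f(m) = -0.050801 < 0 → root in [0.693750, 0.799000]
step 4: m = 0.746375, f(m) = 0.039993 > 0 → root in [0.693750, 0.746375]
step 5: m = 0.720063, f(m) = -0.005153 < 0 → root in [0.720063, 0.746375]
Midpoint of [0.720063, 0.746375] = 0.733219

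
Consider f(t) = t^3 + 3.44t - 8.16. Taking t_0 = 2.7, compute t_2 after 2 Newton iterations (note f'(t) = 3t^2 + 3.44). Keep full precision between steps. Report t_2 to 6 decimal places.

1.526749

t_0 = 2.700000: f = 20.811000, f' = 25.310000 → t_1 = 2.700000 - (20.811000)/(25.310000) = 1.877756
t_1 = 1.877756: f = 4.920385, f' = 14.017901 → t_2 = 1.877756 - (4.920385)/(14.017901) = 1.526749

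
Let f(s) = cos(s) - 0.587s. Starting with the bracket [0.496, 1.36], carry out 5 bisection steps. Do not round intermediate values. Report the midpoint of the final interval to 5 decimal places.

0.96850

f(0.496000) = 0.588341, f(1.360000) = -0.589081 (opposite signs)
step 1: m = 0.928000, f(m) = 0.054700 > 0 → root in [0.928000, 1.360000]
step 2: m = 1.144000, f(m) = -0.257571 < 0 → root in [0.928000, 1.144000]
step 3: m = 1.036000, f(m) = -0.098466 < 0 → root in [0.928000, 1.036000]
step 4: m = 0.982000, f(m) = -0.021074 < 0 → root in [0.928000, 0.982000]
step 5: m = 0.955000, f(m) = 0.017024 > 0 → root in [0.955000, 0.982000]
Midpoint of [0.955000, 0.982000] = 0.968500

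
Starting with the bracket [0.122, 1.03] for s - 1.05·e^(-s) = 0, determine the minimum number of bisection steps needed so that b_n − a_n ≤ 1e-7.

24

Initial width b − a = 1.03 − 0.122 = 0.908000.
After n steps the width is (b−a)/2^n; need (b−a)/2^n ≤ 1e-7.
So n ≥ log₂(0.908000/1e-7) = log₂(9080000.0000) ≈ 23.1143.
Hence n = 24.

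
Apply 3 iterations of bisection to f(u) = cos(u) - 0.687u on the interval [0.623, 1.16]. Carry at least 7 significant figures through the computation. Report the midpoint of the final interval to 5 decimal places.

f(0.623000) = 0.384131, f(1.160000) = -0.397580 (opposite signs)
step 1: m = 0.891500, f(m) = 0.015785 > 0 → root in [0.891500, 1.160000]
step 2: m = 1.025750, f(m) = -0.186233 < 0 → root in [0.891500, 1.025750]
step 3: m = 0.958625, f(m) = -0.083930 < 0 → root in [0.891500, 0.958625]
Midpoint of [0.891500, 0.958625] = 0.925062

0.92506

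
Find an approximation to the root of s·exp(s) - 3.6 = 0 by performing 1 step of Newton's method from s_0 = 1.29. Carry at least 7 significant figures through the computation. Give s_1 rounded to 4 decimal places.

1.1594

f'(s) = (s + 1)·exp(s)
s_0 = 1.290000: f = 1.086295, f' = 8.319081 → s_1 = 1.290000 - (1.086295)/(8.319081) = 1.159421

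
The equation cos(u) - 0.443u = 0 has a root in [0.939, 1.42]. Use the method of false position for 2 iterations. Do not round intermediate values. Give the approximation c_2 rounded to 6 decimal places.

1.074298

f(0.939000) = 0.174618, f(1.420000) = -0.478835
step 1: c = 1.067535, f(c) = 0.009367 > 0 → new bracket [1.067535, 1.420000]
step 2: c = 1.074298, f(c) = 0.000436 > 0 → new bracket [1.074298, 1.420000]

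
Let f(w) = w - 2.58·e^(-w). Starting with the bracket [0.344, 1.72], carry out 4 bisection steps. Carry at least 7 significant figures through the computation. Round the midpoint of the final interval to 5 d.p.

0.98900

f(0.344000) = -1.485037, f(1.720000) = 1.258009 (opposite signs)
step 1: m = 1.032000, f(m) = 0.112762 > 0 → root in [0.344000, 1.032000]
step 2: m = 0.688000, f(m) = -0.608657 < 0 → root in [0.688000, 1.032000]
step 3: m = 0.860000, f(m) = -0.231758 < 0 → root in [0.860000, 1.032000]
step 4: m = 0.946000, f(m) = -0.055791 < 0 → root in [0.946000, 1.032000]
Midpoint of [0.946000, 1.032000] = 0.989000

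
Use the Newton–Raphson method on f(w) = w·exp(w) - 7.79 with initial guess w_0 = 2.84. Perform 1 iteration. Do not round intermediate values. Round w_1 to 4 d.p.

f'(w) = (w + 1)·exp(w)
w_0 = 2.840000: f = 40.818774, f' = 65.724540 → w_1 = 2.840000 - (40.818774)/(65.724540) = 2.218942

2.2189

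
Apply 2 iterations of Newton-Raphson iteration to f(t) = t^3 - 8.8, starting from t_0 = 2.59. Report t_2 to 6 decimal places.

2.069055

f'(t) = 3t^2
t_0 = 2.590000: f = 8.573979, f' = 20.124300 → t_1 = 2.590000 - (8.573979)/(20.124300) = 2.163949
t_1 = 2.163949: f = 1.333070, f' = 14.048025 → t_2 = 2.163949 - (1.333070)/(14.048025) = 2.069055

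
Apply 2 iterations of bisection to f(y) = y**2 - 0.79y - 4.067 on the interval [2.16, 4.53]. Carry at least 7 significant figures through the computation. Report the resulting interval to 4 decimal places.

f(2.160000) = -1.107800, f(4.530000) = 12.875200 (opposite signs)
step 1: m = 3.345000, f(m) = 4.479475 > 0 → root in [2.160000, 3.345000]
step 2: m = 2.752500, f(m) = 1.334781 > 0 → root in [2.160000, 2.752500]

[2.1600, 2.7525]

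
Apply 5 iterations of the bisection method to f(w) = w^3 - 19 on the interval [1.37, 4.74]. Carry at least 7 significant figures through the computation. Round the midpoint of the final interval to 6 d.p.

f(1.370000) = -16.428647, f(4.740000) = 87.496424 (opposite signs)
step 1: m = 3.055000, f(m) = 9.512391 > 0 → root in [1.370000, 3.055000]
step 2: m = 2.212500, f(m) = -8.169467 < 0 → root in [2.212500, 3.055000]
step 3: m = 2.633750, f(m) = -0.730627 < 0 → root in [2.633750, 3.055000]
step 4: m = 2.844375, f(m) = 4.012328 > 0 → root in [2.633750, 2.844375]
step 5: m = 2.739063, f(m) = 1.549716 > 0 → root in [2.633750, 2.739063]
Midpoint of [2.633750, 2.739063] = 2.686406

2.686406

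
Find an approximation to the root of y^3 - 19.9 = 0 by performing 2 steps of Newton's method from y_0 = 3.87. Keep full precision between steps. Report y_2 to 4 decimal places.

Newton update: y ← y − f(y)/f'(y).
f'(y) = 3y^2
y_0 = 3.870000: f = 38.060603, f' = 44.930700 → y_1 = 3.870000 - (38.060603)/(44.930700) = 3.022904
y_1 = 3.022904: f = 7.723149, f' = 27.413851 → y_2 = 3.022904 - (7.723149)/(27.413851) = 2.741180

2.7412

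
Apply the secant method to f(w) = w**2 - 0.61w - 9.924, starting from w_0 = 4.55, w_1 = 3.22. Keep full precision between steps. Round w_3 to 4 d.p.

3.4715

Secant update: w_(k+1) = w_k − f(w_k)·(w_k − w_(k-1))/(f(w_k) − f(w_(k-1))).
f(w_0) = 8.003000, f(w_1) = -1.519800
w_2 = 3.220000 - (-1.519800)·(3.220000 - 4.550000)/(-1.519800 - (8.003000)) = 3.432263; f(w_2) = -0.237254
w_3 = 3.432263 - (-0.237254)·(3.432263 - 3.220000)/(-0.237254 - (-1.519800)) = 3.471528; f(w_3) = 0.009876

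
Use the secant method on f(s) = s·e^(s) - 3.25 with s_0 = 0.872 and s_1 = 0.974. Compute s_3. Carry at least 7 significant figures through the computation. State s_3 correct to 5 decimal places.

1.08941

Secant update: s_(k+1) = s_k − f(s_k)·(s_k − s_(k-1))/(f(s_k) − f(s_(k-1))).
f(s_0) = -1.164447, f(s_1) = -0.670344
s_2 = 0.974000 - (-0.670344)·(0.974000 - 0.872000)/(-0.670344 - (-1.164447)) = 1.112382; f(s_2) = 0.133418
s_3 = 1.112382 - (0.133418)·(1.112382 - 0.974000)/(0.133418 - (-0.670344)) = 1.089412; f(s_3) = -0.011694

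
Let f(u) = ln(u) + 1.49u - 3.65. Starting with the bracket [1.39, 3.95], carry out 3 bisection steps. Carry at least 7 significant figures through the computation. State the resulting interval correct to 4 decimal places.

[1.7100, 2.0300]

f(1.390000) = -1.249596, f(3.950000) = 3.609216 (opposite signs)
step 1: m = 2.670000, f(m) = 1.310378 > 0 → root in [1.390000, 2.670000]
step 2: m = 2.030000, f(m) = 0.082736 > 0 → root in [1.390000, 2.030000]
step 3: m = 1.710000, f(m) = -0.565607 < 0 → root in [1.710000, 2.030000]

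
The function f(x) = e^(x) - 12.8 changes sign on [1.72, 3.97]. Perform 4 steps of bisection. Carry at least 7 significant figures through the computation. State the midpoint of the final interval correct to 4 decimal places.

f(1.720000) = -7.215472, f(3.970000) = 40.184531 (opposite signs)
step 1: m = 2.845000, f(m) = 4.401559 > 0 → root in [1.720000, 2.845000]
step 2: m = 2.282500, f(m) = -2.998847 < 0 → root in [2.282500, 2.845000]
step 3: m = 2.563750, f(m) = 0.184418 > 0 → root in [2.282500, 2.563750]
step 4: m = 2.423125, f(m) = -1.518942 < 0 → root in [2.423125, 2.563750]
Midpoint of [2.423125, 2.563750] = 2.493438

2.4934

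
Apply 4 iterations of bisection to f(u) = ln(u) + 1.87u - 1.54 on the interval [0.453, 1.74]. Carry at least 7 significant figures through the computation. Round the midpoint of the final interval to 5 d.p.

0.89541

f(0.453000) = -1.484753, f(1.740000) = 2.267685 (opposite signs)
step 1: m = 1.096500, f(m) = 0.602578 > 0 → root in [0.453000, 1.096500]
step 2: m = 0.774750, f(m) = -0.346432 < 0 → root in [0.774750, 1.096500]
step 3: m = 0.935625, f(m) = 0.143078 > 0 → root in [0.774750, 0.935625]
step 4: m = 0.855187, f(m) = -0.097234 < 0 → root in [0.855187, 0.935625]
Midpoint of [0.855187, 0.935625] = 0.895406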